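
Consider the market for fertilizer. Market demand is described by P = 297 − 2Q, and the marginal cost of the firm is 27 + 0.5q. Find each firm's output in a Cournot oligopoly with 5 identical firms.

With 5 symmetric Cournot firms, each firm's FOC gives 297 − 12q = 27 + 0.5q, so q = 21.6, Q = 5·21.6 = 108, and P = 81.

q_i = 21.6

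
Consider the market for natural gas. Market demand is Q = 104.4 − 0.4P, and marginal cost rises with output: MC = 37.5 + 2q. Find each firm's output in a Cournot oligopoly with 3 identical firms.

q_i = 18.625

Inverting demand: P = 261 − 2.5Q.
With 3 symmetric Cournot firms, each firm's FOC gives 261 − 10q = 37.5 + 2q, so q = 18.625, Q = 3·18.625 = 55.875, and P = 1941/16.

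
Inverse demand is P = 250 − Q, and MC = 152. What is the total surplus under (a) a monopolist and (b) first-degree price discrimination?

Monopoly: TS = 3601.5; Perfect PD: TS = 4802

The monopolist equates marginal revenue to marginal cost: 250 − 2Q = 152, so Q = 49. From demand, P = 201.
CS = ½·(250 − 201)·49 = 1200.5; PS = (201 − 152)·49 = 2401; TS = 3601.5.
Under first-degree price discrimination the firm charges each unit its demand price and produces up to where P = MC, i.e. Q = 98. Consumer surplus is zero; producer surplus equals total surplus.
TS = 4802 (equal to competitive TS).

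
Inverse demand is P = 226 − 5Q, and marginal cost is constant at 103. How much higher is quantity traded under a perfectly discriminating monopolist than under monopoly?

Quantity traded rises by 12.3

Monopoly sets MR = MC: 226 − 10Q = 103 ⇒ Q = 12.3, P = 226 − 5·12.3 = 164.5.
Under first-degree price discrimination the firm charges each unit its demand price and produces up to where P = MC, i.e. Q = 24.6. Consumer surplus is zero; producer surplus equals total surplus.
Change in quantity traded: 24.6 − 12.3 = 12.3.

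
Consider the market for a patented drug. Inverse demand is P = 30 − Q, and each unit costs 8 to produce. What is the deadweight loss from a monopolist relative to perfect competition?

Perfect competition: P = MC = 8, so 30 − Q = 8 and Q = 22.
A monopolist chooses Q where MR = MC. MR = 30 − 2Q; setting this equal to 8 gives Q = 11 and P = 19.
DWL is the triangle between Q = 11 and Q = 22: ½·(22 − 11)·(19 − 8) = 60.5.

DWL = 60.5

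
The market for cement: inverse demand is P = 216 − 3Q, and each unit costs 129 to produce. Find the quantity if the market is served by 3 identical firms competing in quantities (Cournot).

Q = 21.75

In a 3-firm Cournot equilibrium, symmetry and the first-order condition give q = (216 − 129)/(12) = 7.25. So Q = 21.75 and P = 150.75.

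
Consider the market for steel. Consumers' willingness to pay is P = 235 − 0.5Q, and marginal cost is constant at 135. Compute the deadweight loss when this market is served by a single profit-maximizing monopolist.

DWL = 2500

Competitive firms price at marginal cost: P = 135, giving Q = 200.
A monopolist chooses Q where MR = MC. MR = 235 − Q; setting this equal to 135 gives Q = 100 and P = 185.
DWL is the triangle between Q = 100 and Q = 200: ½·(200 − 100)·(185 − 135) = 2500.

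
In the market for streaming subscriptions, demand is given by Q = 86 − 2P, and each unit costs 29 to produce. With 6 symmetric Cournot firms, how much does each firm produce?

q_i = 4

Inverting demand: P = 43 − 0.5Q.
With 6 symmetric Cournot firms, each firm's FOC gives 43 − 3.5q = 29, so q = 4, Q = 6·4 = 24, and P = 31.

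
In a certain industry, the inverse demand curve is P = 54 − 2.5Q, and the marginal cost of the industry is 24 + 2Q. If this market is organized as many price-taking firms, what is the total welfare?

TS = 100

Under competition P = MC: 54 − 2.5Q = 24 + 2Q ⇒ Q = 20/3, P = 112/3.
CS = ½·(54 − 112/3)·20/3 = 500/9; PS = (112/3·20/3 − 24·20/3 − ½·2·(20/3)²) = 400/9; TS = 100.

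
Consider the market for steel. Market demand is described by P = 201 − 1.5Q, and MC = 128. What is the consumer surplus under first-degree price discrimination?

CS = 0

With perfect price discrimination, output is the efficient level Q = 146/3 (where demand meets MC), but every buyer pays their willingness to pay: CS = 0 and PS = total surplus.
CS = 0.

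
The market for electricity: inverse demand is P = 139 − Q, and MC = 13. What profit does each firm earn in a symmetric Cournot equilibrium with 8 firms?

In a 8-firm Cournot equilibrium, symmetry and the first-order condition give q = (139 − 13)/(9) = 14. So Q = 112 and P = 27.
Each firm's profit = (27 − 13)·14 = 196.

π_i = 196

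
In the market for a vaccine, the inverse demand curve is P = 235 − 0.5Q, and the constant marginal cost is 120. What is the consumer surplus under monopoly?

CS = 3306.25

The monopolist equates marginal revenue to marginal cost: 235 − Q = 120, so Q = 115. From demand, P = 177.5.
CS = ½·(235 − 177.5)·115 = 3306.25.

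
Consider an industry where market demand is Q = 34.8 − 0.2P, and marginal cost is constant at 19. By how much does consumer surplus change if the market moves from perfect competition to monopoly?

Inverting demand: P = 174 − 5Q.
Under competition P = MC = 19, so Q = (174 − 19)/5 = 31.
CS = ½·(174 − 19)·31 = 2402.5.
Monopoly sets MR = MC: 174 − 10Q = 19 ⇒ Q = 15.5, P = 174 − 5·15.5 = 96.5.
CS = ½·(174 − 96.5)·15.5 = 600.625.
Change in consumer surplus: 600.625 − 2402.5 = −1801.875.

CS falls by 1801.875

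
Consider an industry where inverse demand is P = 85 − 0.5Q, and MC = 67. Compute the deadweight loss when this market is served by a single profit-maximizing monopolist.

DWL = 81

Perfect competition: P = MC = 67, so 85 − 0.5Q = 67 and Q = 36.
The monopolist equates marginal revenue to marginal cost: 85 − Q = 67, so Q = 18. From demand, P = 76.
DWL is the triangle between Q = 18 and Q = 36: ½·(36 − 18)·(76 − 67) = 81.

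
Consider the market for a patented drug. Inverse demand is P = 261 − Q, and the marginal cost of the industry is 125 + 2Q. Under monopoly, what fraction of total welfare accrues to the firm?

PS/TS = 0.8

A monopolist chooses Q where MR = MC. MR = 261 − 2Q; setting this equal to 125 + 2Q gives Q = 34 and P = 227.
CS = ½·(261 − 227)·34 = 578.
PS = P·Q − VC(Q) = 227·34 − (125·34 + ½·2·34²) = 2312.
Share captured = PS/TS = 2312/2890 = 0.8.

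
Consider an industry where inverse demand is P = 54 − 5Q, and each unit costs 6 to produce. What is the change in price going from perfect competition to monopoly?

Price rises by 24

Under competition P = MC = 6, so Q = (54 − 6)/5 = 9.6.
Monopoly sets MR = MC: 54 − 10Q = 6 ⇒ Q = 4.8, P = 54 − 5·4.8 = 30.
Change in price: 30 − 6 = 24.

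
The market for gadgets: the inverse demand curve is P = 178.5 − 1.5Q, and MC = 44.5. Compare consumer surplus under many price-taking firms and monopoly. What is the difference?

CS falls by 4489

Competitive firms price at marginal cost: P = 44.5, giving Q = 268/3.
CS = ½·(178.5 − 44.5)·268/3 = 17956/3.
A monopolist chooses Q where MR = MC. MR = 178.5 − 3Q; setting this equal to 44.5 gives Q = 134/3 and P = 111.5.
CS = ½·(178.5 − 111.5)·134/3 = 4489/3.
Change in consumer surplus: 4489/3 − 17956/3 = −4489.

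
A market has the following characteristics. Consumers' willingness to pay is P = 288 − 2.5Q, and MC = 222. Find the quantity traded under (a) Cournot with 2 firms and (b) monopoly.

Cournot: Q = 17.6; Monopoly: Q = 13.2

Cournot with 2 identical firms: the symmetric best-response condition is 288 − 7.5q = 222. Each firm produces q = 8.8, total output Q = 17.6, price P = 244.
The monopolist equates marginal revenue to marginal cost: 288 − 5Q = 222, so Q = 13.2. From demand, P = 255.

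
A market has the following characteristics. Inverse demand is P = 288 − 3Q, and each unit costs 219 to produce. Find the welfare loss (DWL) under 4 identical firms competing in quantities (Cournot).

DWL = 31.74

Perfect competition: P = MC = 219, so 288 − 3Q = 219 and Q = 23.
With 4 symmetric Cournot firms, each firm's FOC gives 288 − 15q = 219, so q = 4.6, Q = 4·4.6 = 18.4, and P = 232.8.
DWL is the triangle between Q = 18.4 and Q = 23: ½·(23 − 18.4)·(232.8 − 219) = 31.74.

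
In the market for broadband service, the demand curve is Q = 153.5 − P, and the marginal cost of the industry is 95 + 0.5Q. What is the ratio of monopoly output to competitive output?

Q_m/Q_c = 0.6

Inverting demand: P = 153.5 − Q.
Monopoly sets MR = MC: 153.5 − 2Q = 95 + 0.5Q ⇒ Q = 23.4, P = 153.5 − 23.4 = 130.1.
Competitive equilibrium sets price equal to marginal cost: 153.5 − Q = 95 + 0.5Q, so Q = 39 and P = 114.5.
Ratio Q_m/Q_c = 23.4/39 = 0.6.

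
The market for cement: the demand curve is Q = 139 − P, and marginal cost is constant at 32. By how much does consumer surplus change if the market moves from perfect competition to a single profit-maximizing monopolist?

Inverting demand: P = 139 − Q.
Under competition P = MC = 32, so Q = (139 − 32)/1 = 107.
CS = ½·(139 − 32)·107 = 5724.5.
A monopolist chooses Q where MR = MC. MR = 139 − 2Q; setting this equal to 32 gives Q = 53.5 and P = 85.5.
CS = ½·(139 − 85.5)·53.5 = 1431.125.
Change in consumer surplus: 1431.125 − 5724.5 = −4293.375.

CS falls by 4293.375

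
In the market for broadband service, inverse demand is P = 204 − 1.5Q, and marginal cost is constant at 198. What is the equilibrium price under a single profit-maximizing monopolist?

P = 201

The monopolist equates marginal revenue to marginal cost: 204 − 3Q = 198, so Q = 2. From demand, P = 201.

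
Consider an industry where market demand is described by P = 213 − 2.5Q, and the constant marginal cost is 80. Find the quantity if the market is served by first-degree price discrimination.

Q = 53.2

With perfect price discrimination, output is the efficient level Q = 53.2 (where demand meets MC), but every buyer pays their willingness to pay: CS = 0 and PS = total surplus.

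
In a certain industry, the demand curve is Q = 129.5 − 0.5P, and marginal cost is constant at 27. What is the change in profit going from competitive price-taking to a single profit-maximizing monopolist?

Inverting demand: P = 259 − 2Q.
Competitive firms price at marginal cost: P = 27, giving Q = 116.
Profit = (27 − 27)·116 = 0.
A monopolist chooses Q where MR = MC. MR = 259 − 4Q; setting this equal to 27 gives Q = 58 and P = 143.
Profit = (143 − 27)·58 = 6728.
Change in profit: 6728 − 0 = 6728.

π rises by 6728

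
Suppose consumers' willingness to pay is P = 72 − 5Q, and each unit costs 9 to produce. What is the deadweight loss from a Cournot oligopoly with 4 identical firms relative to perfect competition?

DWL = 15.876

Competitive firms price at marginal cost: P = 9, giving Q = 12.6.
In a 4-firm Cournot equilibrium, symmetry and the first-order condition give q = (72 − 9)/(25) = 2.52. So Q = 10.08 and P = 21.6.
DWL is the triangle between Q = 10.08 and Q = 12.6: ½·(12.6 − 10.08)·(21.6 − 9) = 15.876.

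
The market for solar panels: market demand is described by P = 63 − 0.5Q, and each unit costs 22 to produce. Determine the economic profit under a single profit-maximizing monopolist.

Profit = 840.5

The monopolist equates marginal revenue to marginal cost: 63 − Q = 22, so Q = 41. From demand, P = 42.5.
Profit = (42.5 − 22)·41 = 840.5.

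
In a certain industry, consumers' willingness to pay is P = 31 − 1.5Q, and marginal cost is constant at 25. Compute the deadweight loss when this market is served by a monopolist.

DWL = 3

Competitive firms price at marginal cost: P = 25, giving Q = 4.
The monopolist equates marginal revenue to marginal cost: 31 − 3Q = 25, so Q = 2. From demand, P = 28.
DWL is the triangle between Q = 2 and Q = 4: ½·(4 − 2)·(28 − 25) = 3.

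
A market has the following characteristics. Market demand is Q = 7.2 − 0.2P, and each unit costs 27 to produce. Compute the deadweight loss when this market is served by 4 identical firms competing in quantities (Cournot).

Inverting demand: P = 36 − 5Q.
Competitive firms price at marginal cost: P = 27, giving Q = 1.8.
Cournot with 4 identical firms: the symmetric best-response condition is 36 − 25q = 27. Each firm produces q = 0.36, total output Q = 1.44, price P = 28.8.
DWL is the triangle between Q = 1.44 and Q = 1.8: ½·(1.8 − 1.44)·(28.8 − 27) = 0.324.

DWL = 0.324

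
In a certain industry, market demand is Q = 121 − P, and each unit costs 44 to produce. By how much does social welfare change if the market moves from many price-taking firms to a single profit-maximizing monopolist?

Social welfare falls by 741.125

Inverting demand: P = 121 − Q.
Competitive firms price at marginal cost: P = 44, giving Q = 77.
CS = ½·(121 − 44)·77 = 2964.5; PS = (44 − 44)·77 = 0; TS = 2964.5.
A monopolist chooses Q where MR = MC. MR = 121 − 2Q; setting this equal to 44 gives Q = 38.5 and P = 82.5.
CS = ½·(121 − 82.5)·38.5 = 741.125; PS = (82.5 − 44)·38.5 = 1482.25; TS = 2223.375.
Change in social welfare: 2223.375 − 2964.5 = −741.125.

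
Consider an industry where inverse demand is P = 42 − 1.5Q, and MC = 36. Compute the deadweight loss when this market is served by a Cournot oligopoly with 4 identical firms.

Perfect competition: P = MC = 36, so 42 − 1.5Q = 36 and Q = 4.
Cournot with 4 identical firms: the symmetric best-response condition is 42 − 7.5q = 36. Each firm produces q = 0.8, total output Q = 3.2, price P = 37.2.
DWL is the triangle between Q = 3.2 and Q = 4: ½·(4 − 3.2)·(37.2 − 36) = 0.48.

DWL = 0.48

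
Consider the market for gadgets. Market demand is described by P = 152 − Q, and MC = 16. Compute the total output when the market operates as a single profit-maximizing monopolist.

Q = 68

Monopoly sets MR = MC: 152 − 2Q = 16 ⇒ Q = 68, P = 152 − 68 = 84.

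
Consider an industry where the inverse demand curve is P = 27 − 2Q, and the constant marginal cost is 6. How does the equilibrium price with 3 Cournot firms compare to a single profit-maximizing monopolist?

With 3 symmetric Cournot firms, each firm's FOC gives 27 − 8q = 6, so q = 2.625, Q = 3·2.625 = 7.875, and P = 11.25.
A monopolist chooses Q where MR = MC. MR = 27 − 4Q; setting this equal to 6 gives Q = 5.25 and P = 16.5.

Cournot: P = 11.25; Monopoly: P = 16.5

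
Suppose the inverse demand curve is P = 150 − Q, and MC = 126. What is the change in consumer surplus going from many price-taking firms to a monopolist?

Under competition P = MC = 126, so Q = (150 − 126)/1 = 24.
CS = ½·(150 − 126)·24 = 288.
Monopoly sets MR = MC: 150 − 2Q = 126 ⇒ Q = 12, P = 150 − 12 = 138.
CS = ½·(150 − 138)·12 = 72.
Change in consumer surplus: 72 − 288 = −216.

CS falls by 216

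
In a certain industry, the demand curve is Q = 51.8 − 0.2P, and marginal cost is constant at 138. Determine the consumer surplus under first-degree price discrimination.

Inverting demand: P = 259 − 5Q.
With perfect price discrimination, output is the efficient level Q = 24.2 (where demand meets MC), but every buyer pays their willingness to pay: CS = 0 and PS = total surplus.
CS = 0.

CS = 0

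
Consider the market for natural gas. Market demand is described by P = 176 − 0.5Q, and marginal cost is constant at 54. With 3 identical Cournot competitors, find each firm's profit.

π_i = 1860.5

Cournot with 3 identical firms: the symmetric best-response condition is 176 − 2q = 54. Each firm produces q = 61, total output Q = 183, price P = 84.5.
Each firm's profit = (84.5 − 54)·61 = 1860.5.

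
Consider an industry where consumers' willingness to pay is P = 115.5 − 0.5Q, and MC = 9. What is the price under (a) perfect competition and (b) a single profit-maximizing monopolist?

Competition: P = 9; Monopoly: P = 62.25

Competitive firms price at marginal cost: P = 9, giving Q = 213.
A monopolist chooses Q where MR = MC. MR = 115.5 − Q; setting this equal to 9 gives Q = 106.5 and P = 62.25.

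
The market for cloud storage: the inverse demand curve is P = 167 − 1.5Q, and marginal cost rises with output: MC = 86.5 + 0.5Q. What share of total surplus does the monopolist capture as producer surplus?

Monopoly sets MR = MC: 167 − 3Q = 86.5 + 0.5Q ⇒ Q = 23, P = 167 − 1.5·23 = 132.5.
CS = ½·(167 − 132.5)·23 = 396.75.
PS = P·Q − VC(Q) = 132.5·23 − (86.5·23 + ½·0.5·23²) = 925.75.
Share captured = PS/TS = 925.75/1322.5 = 0.7.

PS/TS = 0.7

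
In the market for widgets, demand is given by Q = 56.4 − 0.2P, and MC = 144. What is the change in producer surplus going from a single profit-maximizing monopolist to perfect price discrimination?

Producer surplus rises by 952.2

Inverting demand: P = 282 − 5Q.
Monopoly sets MR = MC: 282 − 10Q = 144 ⇒ Q = 13.8, P = 282 − 5·13.8 = 213.
PS = (213 − 144)·13.8 = 952.2.
With perfect price discrimination, output is the efficient level Q = 27.6 (where demand meets MC), but every buyer pays their willingness to pay: CS = 0 and PS = total surplus.
PS = ½·(282 − 144)·27.6 = 1904.4.
Change in producer surplus: 1904.4 − 952.2 = 952.2.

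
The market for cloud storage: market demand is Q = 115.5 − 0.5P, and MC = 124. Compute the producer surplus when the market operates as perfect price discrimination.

PS = 2862.25

Inverting demand: P = 231 − 2Q.
A perfectly discriminating monopolist sells every unit with P(Q) ≥ MC(Q), so output equals the competitive quantity Q = 53.5. Each buyer pays their reservation price, so CS = 0 and the firm captures all surplus.
PS = ½·(231 − 124)·53.5 = 2862.25.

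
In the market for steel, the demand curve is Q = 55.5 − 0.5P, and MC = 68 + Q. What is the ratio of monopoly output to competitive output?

Inverting demand: P = 111 − 2Q.
A monopolist chooses Q where MR = MC. MR = 111 − 4Q; setting this equal to 68 + Q gives Q = 8.6 and P = 93.8.
Under competition P = MC: 111 − 2Q = 68 + Q ⇒ Q = 43/3, P = 247/3.
Ratio Q_m/Q_c = 8.6/(43/3) = 0.6.

Q_m/Q_c = 0.6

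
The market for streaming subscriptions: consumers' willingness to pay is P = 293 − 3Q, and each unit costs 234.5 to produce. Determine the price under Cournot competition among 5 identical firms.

In a 5-firm Cournot equilibrium, symmetry and the first-order condition give q = (293 − 234.5)/(18) = 3.25. So Q = 16.25 and P = 244.25.

P = 244.25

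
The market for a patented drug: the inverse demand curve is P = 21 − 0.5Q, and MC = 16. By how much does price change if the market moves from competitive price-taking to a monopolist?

P rises by 2.5

Competitive firms price at marginal cost: P = 16, giving Q = 10.
A monopolist chooses Q where MR = MC. MR = 21 − Q; setting this equal to 16 gives Q = 5 and P = 18.5.
Change in price: 18.5 − 16 = 2.5.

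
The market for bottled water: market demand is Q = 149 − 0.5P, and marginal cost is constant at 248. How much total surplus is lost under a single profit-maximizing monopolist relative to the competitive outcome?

Inverting demand: P = 298 − 2Q.
Perfect competition: P = MC = 248, so 298 − 2Q = 248 and Q = 25.
A monopolist chooses Q where MR = MC. MR = 298 − 4Q; setting this equal to 248 gives Q = 12.5 and P = 273.
DWL is the triangle between Q = 12.5 and Q = 25: ½·(25 − 12.5)·(273 − 248) = 156.25.

DWL = 156.25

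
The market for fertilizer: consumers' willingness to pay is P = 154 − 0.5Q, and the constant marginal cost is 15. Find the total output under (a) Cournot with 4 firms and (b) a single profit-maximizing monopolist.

With 4 symmetric Cournot firms, each firm's FOC gives 154 − 2.5q = 15, so q = 55.6, Q = 4·55.6 = 222.4, and P = 42.8.
A monopolist chooses Q where MR = MC. MR = 154 − Q; setting this equal to 15 gives Q = 139 and P = 84.5.

Cournot: Q = 222.4; Monopoly: Q = 139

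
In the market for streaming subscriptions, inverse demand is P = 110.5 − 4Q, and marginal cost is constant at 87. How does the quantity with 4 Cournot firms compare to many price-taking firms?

Cournot with 4 identical firms: the symmetric best-response condition is 110.5 − 20q = 87. Each firm produces q = 1.175, total output Q = 4.7, price P = 91.7.
Under competition P = MC = 87, so Q = (110.5 − 87)/4 = 5.875.

Cournot: Q = 4.7; Competition: Q = 5.875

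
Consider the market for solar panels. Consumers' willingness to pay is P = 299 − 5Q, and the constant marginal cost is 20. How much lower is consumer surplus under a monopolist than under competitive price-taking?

Under competition P = MC = 20, so Q = (299 − 20)/5 = 55.8.
CS = ½·(299 − 20)·55.8 = 7784.1.
Monopoly sets MR = MC: 299 − 10Q = 20 ⇒ Q = 27.9, P = 299 − 5·27.9 = 159.5.
CS = ½·(299 − 159.5)·27.9 = 1946.025.
Change in consumer surplus: 1946.025 − 7784.1 = −5838.075.

CS falls by 5838.075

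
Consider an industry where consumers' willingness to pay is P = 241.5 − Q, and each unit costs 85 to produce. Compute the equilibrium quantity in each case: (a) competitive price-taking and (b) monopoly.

Competition: Q = 156.5; Monopoly: Q = 78.25

Under competition P = MC = 85, so Q = (241.5 − 85)/1 = 156.5.
Monopoly sets MR = MC: 241.5 − 2Q = 85 ⇒ Q = 78.25, P = 241.5 − 78.25 = 163.25.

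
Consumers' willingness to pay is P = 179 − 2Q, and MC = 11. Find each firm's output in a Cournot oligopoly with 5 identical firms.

q_i = 14

Cournot with 5 identical firms: the symmetric best-response condition is 179 − 12q = 11. Each firm produces q = 14, total output Q = 70, price P = 39.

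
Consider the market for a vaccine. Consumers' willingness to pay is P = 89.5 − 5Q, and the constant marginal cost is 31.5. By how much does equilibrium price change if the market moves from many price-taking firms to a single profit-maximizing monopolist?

P rises by 29

Perfect competition: P = MC = 31.5, so 89.5 − 5Q = 31.5 and Q = 11.6.
A monopolist chooses Q where MR = MC. MR = 89.5 − 10Q; setting this equal to 31.5 gives Q = 5.8 and P = 60.5.
Change in equilibrium price: 60.5 − 31.5 = 29.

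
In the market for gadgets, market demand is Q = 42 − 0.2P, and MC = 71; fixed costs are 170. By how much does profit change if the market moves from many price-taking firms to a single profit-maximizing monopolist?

Inverting demand: P = 210 − 5Q.
Perfect competition: P = MC = 71, so 210 − 5Q = 71 and Q = 27.8.
Profit = (71 − 71)·27.8 − 170 = −170.
Monopoly sets MR = MC: 210 − 10Q = 71 ⇒ Q = 13.9, P = 210 − 5·13.9 = 140.5.
Profit = (140.5 − 71)·13.9 − 170 = 796.05.
Change in profit: 796.05 − −170 = 966.05.

Profit rises by 966.05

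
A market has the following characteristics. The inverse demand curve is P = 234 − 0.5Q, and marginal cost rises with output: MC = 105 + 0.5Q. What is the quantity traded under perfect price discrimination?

A perfectly discriminating monopolist sells every unit with P(Q) ≥ MC(Q), so output equals the competitive quantity Q = 129. Each buyer pays their reservation price, so CS = 0 and the firm captures all surplus.

Q = 129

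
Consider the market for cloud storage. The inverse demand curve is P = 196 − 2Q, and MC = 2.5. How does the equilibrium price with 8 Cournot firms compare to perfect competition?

With 8 symmetric Cournot firms, each firm's FOC gives 196 − 18q = 2.5, so q = 10.75, Q = 8·10.75 = 86, and P = 24.
Competitive firms price at marginal cost: P = 2.5, giving Q = 96.75.

Cournot: P = 24; Competition: P = 2.5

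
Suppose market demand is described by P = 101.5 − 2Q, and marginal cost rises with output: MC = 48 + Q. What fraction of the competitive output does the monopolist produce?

Q_m/Q_c = 0.6

Monopoly sets MR = MC: 101.5 − 4Q = 48 + Q ⇒ Q = 10.7, P = 101.5 − 2·10.7 = 80.1.
Competitive equilibrium sets price equal to marginal cost: 101.5 − 2Q = 48 + Q, so Q = 107/6 and P = 395/6.
Ratio Q_m/Q_c = 10.7/(107/6) = 0.6.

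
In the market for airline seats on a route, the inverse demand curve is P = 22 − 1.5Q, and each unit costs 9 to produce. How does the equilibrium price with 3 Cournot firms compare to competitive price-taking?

Cournot: P = 12.25; Competition: P = 9

With 3 symmetric Cournot firms, each firm's FOC gives 22 − 6q = 9, so q = 13/6, Q = 3·13/6 = 6.5, and P = 12.25.
Under competition P = MC = 9, so Q = (22 − 9)/1.5 = 26/3.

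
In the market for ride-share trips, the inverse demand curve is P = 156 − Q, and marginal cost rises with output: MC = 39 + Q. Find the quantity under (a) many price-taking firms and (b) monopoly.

Competition: Q = 58.5; Monopoly: Q = 39

Under competition P = MC: 156 − Q = 39 + Q ⇒ Q = 58.5, P = 97.5.
The monopolist equates marginal revenue to marginal cost: 156 − 2Q = 39 + Q, so Q = 39. From demand, P = 117.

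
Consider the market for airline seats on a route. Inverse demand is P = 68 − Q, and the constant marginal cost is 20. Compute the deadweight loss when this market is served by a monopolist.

DWL = 288

Perfect competition: P = MC = 20, so 68 − Q = 20 and Q = 48.
The monopolist equates marginal revenue to marginal cost: 68 − 2Q = 20, so Q = 24. From demand, P = 44.
DWL is the triangle between Q = 24 and Q = 48: ½·(48 − 24)·(44 − 20) = 288.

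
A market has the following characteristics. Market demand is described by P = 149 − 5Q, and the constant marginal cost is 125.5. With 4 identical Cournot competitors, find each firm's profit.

π_i = 4.418

In a 4-firm Cournot equilibrium, symmetry and the first-order condition give q = (149 − 125.5)/(25) = 0.94. So Q = 3.76 and P = 130.2.
Each firm's profit = (130.2 − 125.5)·0.94 = 4.418.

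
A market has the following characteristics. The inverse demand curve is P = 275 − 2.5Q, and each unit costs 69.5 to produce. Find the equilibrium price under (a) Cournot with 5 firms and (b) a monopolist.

Cournot: P = 103.75; Monopoly: P = 172.25

With 5 symmetric Cournot firms, each firm's FOC gives 275 − 15q = 69.5, so q = 13.7, Q = 5·13.7 = 68.5, and P = 103.75.
Monopoly sets MR = MC: 275 − 5Q = 69.5 ⇒ Q = 41.1, P = 275 − 2.5·41.1 = 172.25.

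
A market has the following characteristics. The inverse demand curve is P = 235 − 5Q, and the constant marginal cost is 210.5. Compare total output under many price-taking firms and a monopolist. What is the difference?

Competitive firms price at marginal cost: P = 210.5, giving Q = 4.9.
A monopolist chooses Q where MR = MC. MR = 235 − 10Q; setting this equal to 210.5 gives Q = 2.45 and P = 222.75.
Change in total output: 2.45 − 4.9 = −2.45.

Q falls by 2.45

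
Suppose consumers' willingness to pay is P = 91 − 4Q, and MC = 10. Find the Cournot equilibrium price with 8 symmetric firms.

P = 19

Cournot with 8 identical firms: the symmetric best-response condition is 91 − 36q = 10. Each firm produces q = 2.25, total output Q = 18, price P = 19.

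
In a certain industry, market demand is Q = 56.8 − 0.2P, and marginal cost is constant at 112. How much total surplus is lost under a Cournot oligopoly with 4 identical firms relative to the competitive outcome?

DWL = 118.336

Inverting demand: P = 284 − 5Q.
Competitive firms price at marginal cost: P = 112, giving Q = 34.4.
With 4 symmetric Cournot firms, each firm's FOC gives 284 − 25q = 112, so q = 6.88, Q = 4·6.88 = 27.52, and P = 146.4.
DWL is the triangle between Q = 27.52 and Q = 34.4: ½·(34.4 − 27.52)·(146.4 − 112) = 118.336.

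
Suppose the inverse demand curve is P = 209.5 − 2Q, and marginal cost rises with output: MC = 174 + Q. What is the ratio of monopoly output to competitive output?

The monopolist equates marginal revenue to marginal cost: 209.5 − 4Q = 174 + Q, so Q = 7.1. From demand, P = 195.3.
Competitive equilibrium sets price equal to marginal cost: 209.5 − 2Q = 174 + Q, so Q = 71/6 and P = 1115/6.
Ratio Q_m/Q_c = 7.1/(71/6) = 0.6.

Q_m/Q_c = 0.6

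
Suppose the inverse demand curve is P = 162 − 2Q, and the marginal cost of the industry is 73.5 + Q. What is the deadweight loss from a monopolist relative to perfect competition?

DWL = 208.86

Competitive equilibrium sets price equal to marginal cost: 162 − 2Q = 73.5 + Q, so Q = 29.5 and P = 103.
Monopoly sets MR = MC: 162 − 4Q = 73.5 + Q ⇒ Q = 17.7, P = 162 − 2·17.7 = 126.6.
CS = ½·(162 − 103)·29.5 = 870.25; PS = (103·29.5 − 73.5·29.5 − ½·1·29.5²) = 435.125; TS = 1305.375.
CS = ½·(162 − 126.6)·17.7 = 313.29; PS = (126.6·17.7 − 73.5·17.7 − ½·1·17.7²) = 783.225; TS = 1096.515.
DWL = 1305.375 − 1096.515 = 208.86.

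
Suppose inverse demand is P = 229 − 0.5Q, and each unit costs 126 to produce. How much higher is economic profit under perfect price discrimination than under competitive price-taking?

Economic profit rises by 10609

Competitive firms price at marginal cost: P = 126, giving Q = 206.
Profit = (126 − 126)·206 = 0.
With perfect price discrimination, output is the efficient level Q = 206 (where demand meets MC), but every buyer pays their willingness to pay: CS = 0 and PS = total surplus.
PS equals the full surplus area, 10609. Profit = 10609 = 10609.
Change in economic profit: 10609 − 0 = 10609.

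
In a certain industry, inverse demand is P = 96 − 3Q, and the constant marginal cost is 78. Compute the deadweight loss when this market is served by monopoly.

Perfect competition: P = MC = 78, so 96 − 3Q = 78 and Q = 6.
The monopolist equates marginal revenue to marginal cost: 96 − 6Q = 78, so Q = 3. From demand, P = 87.
DWL is the triangle between Q = 3 and Q = 6: ½·(6 − 3)·(87 − 78) = 13.5.

DWL = 13.5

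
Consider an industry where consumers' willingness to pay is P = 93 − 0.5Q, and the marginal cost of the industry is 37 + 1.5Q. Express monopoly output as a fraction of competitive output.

Q_m/Q_c = 0.8

A monopolist chooses Q where MR = MC. MR = 93 − Q; setting this equal to 37 + 1.5Q gives Q = 22.4 and P = 81.8.
Under competition P = MC: 93 − 0.5Q = 37 + 1.5Q ⇒ Q = 28, P = 79.
Ratio Q_m/Q_c = 22.4/28 = 0.8.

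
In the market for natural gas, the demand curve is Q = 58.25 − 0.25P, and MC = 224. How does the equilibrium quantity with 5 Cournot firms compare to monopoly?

Inverting demand: P = 233 − 4Q.
With 5 symmetric Cournot firms, each firm's FOC gives 233 − 24q = 224, so q = 0.375, Q = 5·0.375 = 1.875, and P = 225.5.
Monopoly sets MR = MC: 233 − 8Q = 224 ⇒ Q = 1.125, P = 233 − 4·1.125 = 228.5.

Cournot: Q = 1.875; Monopoly: Q = 1.125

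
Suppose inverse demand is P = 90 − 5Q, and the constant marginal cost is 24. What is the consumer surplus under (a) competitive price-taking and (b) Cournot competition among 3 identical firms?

Perfect competition: P = MC = 24, so 90 − 5Q = 24 and Q = 13.2.
CS = ½·(90 − 24)·13.2 = 435.6.
With 3 symmetric Cournot firms, each firm's FOC gives 90 − 20q = 24, so q = 3.3, Q = 3·3.3 = 9.9, and P = 40.5.
CS = ½·(90 − 40.5)·9.9 = 245.025.

Competition: CS = 435.6; Cournot: CS = 245.025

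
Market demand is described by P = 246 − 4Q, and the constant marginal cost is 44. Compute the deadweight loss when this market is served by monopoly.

Perfect competition: P = MC = 44, so 246 − 4Q = 44 and Q = 50.5.
Monopoly sets MR = MC: 246 − 8Q = 44 ⇒ Q = 25.25, P = 246 − 4·25.25 = 145.
DWL is the triangle between Q = 25.25 and Q = 50.5: ½·(50.5 − 25.25)·(145 − 44) = 1275.125.

DWL = 1275.125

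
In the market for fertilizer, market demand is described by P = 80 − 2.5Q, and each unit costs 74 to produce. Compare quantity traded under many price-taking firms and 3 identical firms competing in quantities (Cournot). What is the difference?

Perfect competition: P = MC = 74, so 80 − 2.5Q = 74 and Q = 2.4.
With 3 symmetric Cournot firms, each firm's FOC gives 80 − 10q = 74, so q = 0.6, Q = 3·0.6 = 1.8, and P = 75.5.
Change in quantity traded: 1.8 − 2.4 = −0.6.

Quantity traded falls by 0.6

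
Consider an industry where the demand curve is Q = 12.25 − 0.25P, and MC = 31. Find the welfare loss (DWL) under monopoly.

Inverting demand: P = 49 − 4Q.
Competitive firms price at marginal cost: P = 31, giving Q = 4.5.
Monopoly sets MR = MC: 49 − 8Q = 31 ⇒ Q = 2.25, P = 49 − 4·2.25 = 40.
DWL is the triangle between Q = 2.25 and Q = 4.5: ½·(4.5 − 2.25)·(40 − 31) = 10.125.

DWL = 10.125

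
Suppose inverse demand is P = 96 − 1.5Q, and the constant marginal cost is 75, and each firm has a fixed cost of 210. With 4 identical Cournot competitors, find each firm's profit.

π_i = −198.24

Cournot with 4 identical firms: the symmetric best-response condition is 96 − 7.5q = 75. Each firm produces q = 2.8, total output Q = 11.2, price P = 79.2.
Each firm's profit = (79.2 − 75)·2.8 − 210 = −198.24.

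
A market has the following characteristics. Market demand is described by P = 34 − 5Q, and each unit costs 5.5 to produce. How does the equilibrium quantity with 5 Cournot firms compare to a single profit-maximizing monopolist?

With 5 symmetric Cournot firms, each firm's FOC gives 34 − 30q = 5.5, so q = 0.95, Q = 5·0.95 = 4.75, and P = 10.25.
The monopolist equates marginal revenue to marginal cost: 34 − 10Q = 5.5, so Q = 2.85. From demand, P = 19.75.

Cournot: Q = 4.75; Monopoly: Q = 2.85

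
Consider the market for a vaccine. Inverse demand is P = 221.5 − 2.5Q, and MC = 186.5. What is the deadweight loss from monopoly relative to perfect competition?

DWL = 61.25

Under competition P = MC = 186.5, so Q = (221.5 − 186.5)/2.5 = 14.
Monopoly sets MR = MC: 221.5 − 5Q = 186.5 ⇒ Q = 7, P = 221.5 − 2.5·7 = 204.
DWL is the triangle between Q = 7 and Q = 14: ½·(14 − 7)·(204 − 186.5) = 61.25.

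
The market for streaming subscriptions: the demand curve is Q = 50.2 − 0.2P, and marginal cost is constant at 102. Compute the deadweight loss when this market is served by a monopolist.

Inverting demand: P = 251 − 5Q.
Perfect competition: P = MC = 102, so 251 − 5Q = 102 and Q = 29.8.
The monopolist equates marginal revenue to marginal cost: 251 − 10Q = 102, so Q = 14.9. From demand, P = 176.5.
DWL is the triangle between Q = 14.9 and Q = 29.8: ½·(29.8 − 14.9)·(176.5 − 102) = 555.025.

DWL = 555.025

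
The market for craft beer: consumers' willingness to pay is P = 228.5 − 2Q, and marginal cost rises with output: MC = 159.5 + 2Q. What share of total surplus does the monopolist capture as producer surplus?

A monopolist chooses Q where MR = MC. MR = 228.5 − 4Q; setting this equal to 159.5 + 2Q gives Q = 11.5 and P = 205.5.
CS = ½·(228.5 − 205.5)·11.5 = 132.25.
PS = P·Q − VC(Q) = 205.5·11.5 − (159.5·11.5 + ½·2·11.5²) = 396.75.
Share captured = PS/TS = 396.75/529 = 0.75.

PS/TS = 0.75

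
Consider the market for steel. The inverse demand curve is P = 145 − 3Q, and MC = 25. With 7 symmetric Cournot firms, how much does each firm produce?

With 7 symmetric Cournot firms, each firm's FOC gives 145 − 24q = 25, so q = 5, Q = 7·5 = 35, and P = 40.

q_i = 5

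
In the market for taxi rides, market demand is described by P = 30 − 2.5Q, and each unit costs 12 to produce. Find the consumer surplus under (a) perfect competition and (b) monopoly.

Competition: CS = 64.8; Monopoly: CS = 16.2

Perfect competition: P = MC = 12, so 30 − 2.5Q = 12 and Q = 7.2.
CS = ½·(30 − 12)·7.2 = 64.8.
The monopolist equates marginal revenue to marginal cost: 30 − 5Q = 12, so Q = 3.6. From demand, P = 21.
CS = ½·(30 − 21)·3.6 = 16.2.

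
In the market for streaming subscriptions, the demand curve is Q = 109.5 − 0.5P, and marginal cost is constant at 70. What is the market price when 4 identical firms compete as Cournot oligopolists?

Inverting demand: P = 219 − 2Q.
With 4 symmetric Cournot firms, each firm's FOC gives 219 − 10q = 70, so q = 14.9, Q = 4·14.9 = 59.6, and P = 99.8.

P = 99.8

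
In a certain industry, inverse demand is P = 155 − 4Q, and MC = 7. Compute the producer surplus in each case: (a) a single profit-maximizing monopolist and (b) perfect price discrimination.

The monopolist equates marginal revenue to marginal cost: 155 − 8Q = 7, so Q = 18.5. From demand, P = 81.
PS = (81 − 7)·18.5 = 1369.
A perfectly discriminating monopolist sells every unit with P(Q) ≥ MC(Q), so output equals the competitive quantity Q = 37. Each buyer pays their reservation price, so CS = 0 and the firm captures all surplus.
PS = ½·(155 − 7)·37 = 2738.

Monopoly: PS = 1369; Perfect PD: PS = 2738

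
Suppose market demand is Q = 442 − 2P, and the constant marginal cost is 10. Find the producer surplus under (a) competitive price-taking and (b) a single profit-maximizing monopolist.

Inverting demand: P = 221 − 0.5Q.
Competitive firms price at marginal cost: P = 10, giving Q = 422.
PS = (10 − 10)·422 = 0.
A monopolist chooses Q where MR = MC. MR = 221 − Q; setting this equal to 10 gives Q = 211 and P = 115.5.
PS = (115.5 − 10)·211 = 22260.5.

Competition: PS = 0; Monopoly: PS = 22260.5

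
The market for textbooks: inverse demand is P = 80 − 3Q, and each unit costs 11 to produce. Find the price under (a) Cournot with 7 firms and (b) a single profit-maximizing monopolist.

Cournot: P = 19.625; Monopoly: P = 45.5

With 7 symmetric Cournot firms, each firm's FOC gives 80 − 24q = 11, so q = 2.875, Q = 7·2.875 = 20.125, and P = 19.625.
Monopoly sets MR = MC: 80 − 6Q = 11 ⇒ Q = 11.5, P = 80 − 3·11.5 = 45.5.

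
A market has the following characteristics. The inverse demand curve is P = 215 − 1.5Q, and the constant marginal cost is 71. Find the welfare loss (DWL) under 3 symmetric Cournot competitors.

Under competition P = MC = 71, so Q = (215 − 71)/1.5 = 96.
Cournot with 3 identical firms: the symmetric best-response condition is 215 − 6q = 71. Each firm produces q = 24, total output Q = 72, price P = 107.
DWL is the triangle between Q = 72 and Q = 96: ½·(96 − 72)·(107 − 71) = 432.

DWL = 432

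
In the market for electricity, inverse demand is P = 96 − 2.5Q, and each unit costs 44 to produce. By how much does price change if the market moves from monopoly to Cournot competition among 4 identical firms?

P falls by 15.6

A monopolist chooses Q where MR = MC. MR = 96 − 5Q; setting this equal to 44 gives Q = 10.4 and P = 70.
Cournot with 4 identical firms: the symmetric best-response condition is 96 − 12.5q = 44. Each firm produces q = 4.16, total output Q = 16.64, price P = 54.4.
Change in price: 54.4 − 70 = −15.6.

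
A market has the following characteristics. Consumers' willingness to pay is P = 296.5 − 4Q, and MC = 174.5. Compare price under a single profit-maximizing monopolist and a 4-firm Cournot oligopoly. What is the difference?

The monopolist equates marginal revenue to marginal cost: 296.5 − 8Q = 174.5, so Q = 15.25. From demand, P = 235.5.
Cournot with 4 identical firms: the symmetric best-response condition is 296.5 − 20q = 174.5. Each firm produces q = 6.1, total output Q = 24.4, price P = 198.9.
Change in price: 198.9 − 235.5 = −36.6.

Price falls by 36.6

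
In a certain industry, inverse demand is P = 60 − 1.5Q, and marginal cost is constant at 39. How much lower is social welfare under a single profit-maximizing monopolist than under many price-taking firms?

Competitive firms price at marginal cost: P = 39, giving Q = 14.
CS = ½·(60 − 39)·14 = 147; PS = (39 − 39)·14 = 0; TS = 147.
Monopoly sets MR = MC: 60 − 3Q = 39 ⇒ Q = 7, P = 60 − 1.5·7 = 49.5.
CS = ½·(60 − 49.5)·7 = 36.75; PS = (49.5 − 39)·7 = 73.5; TS = 110.25.
Change in social welfare: 110.25 − 147 = −36.75.

TS falls by 36.75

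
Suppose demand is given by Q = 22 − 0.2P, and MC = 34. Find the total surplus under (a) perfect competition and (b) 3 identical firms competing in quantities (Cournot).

Competition: TS = 577.6; Cournot: TS = 541.5

Inverting demand: P = 110 − 5Q.
Under competition P = MC = 34, so Q = (110 − 34)/5 = 15.2.
CS = ½·(110 − 34)·15.2 = 577.6; PS = (34 − 34)·15.2 = 0; TS = 577.6.
Cournot with 3 identical firms: the symmetric best-response condition is 110 − 20q = 34. Each firm produces q = 3.8, total output Q = 11.4, price P = 53.
CS = ½·(110 − 53)·11.4 = 324.9; PS = (53 − 34)·11.4 = 216.6; TS = 541.5.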